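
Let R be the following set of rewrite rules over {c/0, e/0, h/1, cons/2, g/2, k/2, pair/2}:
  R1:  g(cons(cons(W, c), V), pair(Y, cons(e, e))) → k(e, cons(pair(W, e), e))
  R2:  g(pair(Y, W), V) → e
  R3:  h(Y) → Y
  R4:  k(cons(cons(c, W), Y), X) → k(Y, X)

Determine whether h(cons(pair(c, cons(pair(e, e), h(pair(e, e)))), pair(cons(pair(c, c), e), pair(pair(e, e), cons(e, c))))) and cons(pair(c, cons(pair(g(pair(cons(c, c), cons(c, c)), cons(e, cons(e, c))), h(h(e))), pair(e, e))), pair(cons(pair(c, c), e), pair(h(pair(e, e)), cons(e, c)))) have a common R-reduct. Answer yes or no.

yes — NF(t₁) = cons(pair(c, cons(pair(e, e), pair(e, e))), pair(cons(pair(c, c), e), pair(pair(e, e), cons(e, c)))), NF(t₂) = cons(pair(c, cons(pair(e, e), pair(e, e))), pair(cons(pair(c, c), e), pair(pair(e, e), cons(e, c))))

Reduce t₁ = h(cons(pair(c, cons(pair(e, e), h(pair(e, e)))), pair(cons(pair(c, c), e), pair(pair(e, e), cons(e, c))))):
1. h(cons(pair(c, cons(pair(e, e), h(pair(e, e)))), pair(cons(pair(c, c), e), pair(pair(e, e), cons(e, c)))))  →  cons(pair(c, cons(pair(e, e), h(pair(e, e)))), pair(cons(pair(c, c), e), pair(pair(e, e), cons(e, c))))   [R3 at ε]
2. cons(pair(c, cons(pair(e, e), h(pair(e, e)))), pair(cons(pair(c, c), e), pair(pair(e, e), cons(e, c))))  →  cons(pair(c, cons(pair(e, e), pair(e, e))), pair(cons(pair(c, c), e), pair(pair(e, e), cons(e, c))))   [R3 at 1.2.2]

Reduce t₂ = cons(pair(c, cons(pair(g(pair(cons(c, c), cons(c, c)), cons(e, cons(e, c))), h(h(e))), pair(e, e))), pair(cons(pair(c, c), e), pair(h(pair(e, e)), cons(e, c)))):
1. cons(pair(c, cons(pair(g(pair(cons(c, c), cons(c, c)), cons(e, cons(e, c))), h(h(e))), pair(e, e))), pair(cons(pair(c, c), e), pair(h(pair(e, e)), cons(e, c))))  →  cons(pair(c, cons(pair(e, h(h(e))), pair(e, e))), pair(cons(pair(c, c), e), pair(h(pair(e, e)), cons(e, c))))   [R2 at 1.2.1.1]
2. cons(pair(c, cons(pair(e, h(h(e))), pair(e, e))), pair(cons(pair(c, c), e), pair(h(pair(e, e)), cons(e, c))))  →  cons(pair(c, cons(pair(e, h(e)), pair(e, e))), pair(cons(pair(c, c), e), pair(h(pair(e, e)), cons(e, c))))   [R3 at 1.2.1.2]
3. cons(pair(c, cons(pair(e, h(e)), pair(e, e))), pair(cons(pair(c, c), e), pair(h(pair(e, e)), cons(e, c))))  →  cons(pair(c, cons(pair(e, e), pair(e, e))), pair(cons(pair(c, c), e), pair(h(pair(e, e)), cons(e, c))))   [R3 at 1.2.1.2]
4. cons(pair(c, cons(pair(e, e), pair(e, e))), pair(cons(pair(c, c), e), pair(h(pair(e, e)), cons(e, c))))  →  cons(pair(c, cons(pair(e, e), pair(e, e))), pair(cons(pair(c, c), e), pair(pair(e, e), cons(e, c))))   [R3 at 2.2.1]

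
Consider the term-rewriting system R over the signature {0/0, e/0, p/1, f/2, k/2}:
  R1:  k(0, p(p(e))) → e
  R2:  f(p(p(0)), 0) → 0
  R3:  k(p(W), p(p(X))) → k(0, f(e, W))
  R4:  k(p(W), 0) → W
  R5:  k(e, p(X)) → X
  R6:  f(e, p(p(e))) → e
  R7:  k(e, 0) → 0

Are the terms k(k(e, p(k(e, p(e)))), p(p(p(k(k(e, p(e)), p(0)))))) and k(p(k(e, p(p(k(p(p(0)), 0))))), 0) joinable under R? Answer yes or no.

yes — NF(t₁) = p(p(0)), NF(t₂) = p(p(0))

Reduce t₁ = k(k(e, p(k(e, p(e)))), p(p(p(k(k(e, p(e)), p(0)))))):
1. k(k(e, p(k(e, p(e)))), p(p(p(k(k(e, p(e)), p(0))))))  →  k(k(e, p(e)), p(p(p(k(k(e, p(e)), p(0))))))   [R5 at 1]
2. k(k(e, p(e)), p(p(p(k(k(e, p(e)), p(0))))))  →  k(e, p(p(p(k(k(e, p(e)), p(0))))))   [R5 at 1]
3. k(e, p(p(p(k(k(e, p(e)), p(0))))))  →  p(p(k(k(e, p(e)), p(0))))   [R5 at ε]
4. p(p(k(k(e, p(e)), p(0))))  →  p(p(k(e, p(0))))   [R5 at 1.1.1]
5. p(p(k(e, p(0))))  →  p(p(0))   [R5 at 1.1]

Reduce t₂ = k(p(k(e, p(p(k(p(p(0)), 0))))), 0):
1. k(p(k(e, p(p(k(p(p(0)), 0))))), 0)  →  k(e, p(p(k(p(p(0)), 0))))   [R4 at ε]
2. k(e, p(p(k(p(p(0)), 0))))  →  p(k(p(p(0)), 0))   [R5 at ε]
3. p(k(p(p(0)), 0))  →  p(p(0))   [R4 at 1]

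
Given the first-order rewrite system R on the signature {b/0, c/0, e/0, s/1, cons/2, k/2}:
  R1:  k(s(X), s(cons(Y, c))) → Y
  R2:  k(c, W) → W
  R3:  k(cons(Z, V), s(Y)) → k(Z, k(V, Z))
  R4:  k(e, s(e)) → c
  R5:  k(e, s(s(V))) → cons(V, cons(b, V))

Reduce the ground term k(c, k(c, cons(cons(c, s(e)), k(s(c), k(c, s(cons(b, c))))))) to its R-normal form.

cons(cons(c, s(e)), b)

1. k(c, k(c, cons(cons(c, s(e)), k(s(c), k(c, s(cons(b, c)))))))  →  k(c, cons(cons(c, s(e)), k(s(c), k(c, s(cons(b, c))))))   [R2 at ε]
2. k(c, cons(cons(c, s(e)), k(s(c), k(c, s(cons(b, c))))))  →  cons(cons(c, s(e)), k(s(c), k(c, s(cons(b, c)))))   [R2 at ε]
3. cons(cons(c, s(e)), k(s(c), k(c, s(cons(b, c)))))  →  cons(cons(c, s(e)), k(s(c), s(cons(b, c))))   [R2 at 2.2]
4. cons(cons(c, s(e)), k(s(c), s(cons(b, c))))  →  cons(cons(c, s(e)), b)   [R1 at 2]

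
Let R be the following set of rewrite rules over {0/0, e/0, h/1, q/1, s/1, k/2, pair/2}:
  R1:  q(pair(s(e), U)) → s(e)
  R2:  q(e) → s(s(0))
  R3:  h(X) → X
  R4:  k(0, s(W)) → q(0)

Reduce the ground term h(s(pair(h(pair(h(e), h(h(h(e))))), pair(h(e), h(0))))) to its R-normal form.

1. h(s(pair(h(pair(h(e), h(h(h(e))))), pair(h(e), h(0)))))  →  s(pair(h(pair(h(e), h(h(h(e))))), pair(h(e), h(0))))   [R3 at ε]
2. s(pair(h(pair(h(e), h(h(h(e))))), pair(h(e), h(0))))  →  s(pair(pair(h(e), h(h(h(e)))), pair(h(e), h(0))))   [R3 at 1.1]
3. s(pair(pair(h(e), h(h(h(e)))), pair(h(e), h(0))))  →  s(pair(pair(e, h(h(h(e)))), pair(h(e), h(0))))   [R3 at 1.1.1]
4. s(pair(pair(e, h(h(h(e)))), pair(h(e), h(0))))  →  s(pair(pair(e, h(h(e))), pair(h(e), h(0))))   [R3 at 1.1.2]
5. s(pair(pair(e, h(h(e))), pair(h(e), h(0))))  →  s(pair(pair(e, h(e)), pair(h(e), h(0))))   [R3 at 1.1.2]
6. s(pair(pair(e, h(e)), pair(h(e), h(0))))  →  s(pair(pair(e, e), pair(h(e), h(0))))   [R3 at 1.1.2]
7. s(pair(pair(e, e), pair(h(e), h(0))))  →  s(pair(pair(e, e), pair(e, h(0))))   [R3 at 1.2.1]
8. s(pair(pair(e, e), pair(e, h(0))))  →  s(pair(pair(e, e), pair(e, 0)))   [R3 at 1.2.2]

s(pair(pair(e, e), pair(e, 0)))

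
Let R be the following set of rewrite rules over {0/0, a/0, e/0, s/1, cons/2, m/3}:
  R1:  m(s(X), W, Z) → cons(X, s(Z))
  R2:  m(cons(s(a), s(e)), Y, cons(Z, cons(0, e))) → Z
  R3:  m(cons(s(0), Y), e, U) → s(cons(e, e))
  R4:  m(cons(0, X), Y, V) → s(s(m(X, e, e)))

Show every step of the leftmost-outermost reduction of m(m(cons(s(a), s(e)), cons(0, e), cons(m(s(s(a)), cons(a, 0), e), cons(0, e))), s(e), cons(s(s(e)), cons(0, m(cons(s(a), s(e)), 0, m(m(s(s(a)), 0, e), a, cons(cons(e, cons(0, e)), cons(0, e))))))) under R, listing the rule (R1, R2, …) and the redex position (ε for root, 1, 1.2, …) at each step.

1. m(m(cons(s(a), s(e)), cons(0, e), cons(m(s(s(a)), cons(a, 0), e), cons(0, e))), s(e), cons(s(s(e)), cons(0, m(cons(s(a), s(e)), 0, m(m(s(s(a)), 0, e), a, cons(cons(e, cons(0, e)), cons(0, e)))))))  →  m(m(s(s(a)), cons(a, 0), e), s(e), cons(s(s(e)), cons(0, m(cons(s(a), s(e)), 0, m(m(s(s(a)), 0, e), a, cons(cons(e, cons(0, e)), cons(0, e)))))))   [R2 at 1]
2. m(m(s(s(a)), cons(a, 0), e), s(e), cons(s(s(e)), cons(0, m(cons(s(a), s(e)), 0, m(m(s(s(a)), 0, e), a, cons(cons(e, cons(0, e)), cons(0, e)))))))  →  m(cons(s(a), s(e)), s(e), cons(s(s(e)), cons(0, m(cons(s(a), s(e)), 0, m(m(s(s(a)), 0, e), a, cons(cons(e, cons(0, e)), cons(0, e)))))))   [R1 at 1]
3. m(cons(s(a), s(e)), s(e), cons(s(s(e)), cons(0, m(cons(s(a), s(e)), 0, m(m(s(s(a)), 0, e), a, cons(cons(e, cons(0, e)), cons(0, e)))))))  →  m(cons(s(a), s(e)), s(e), cons(s(s(e)), cons(0, m(cons(s(a), s(e)), 0, m(cons(s(a), s(e)), a, cons(cons(e, cons(0, e)), cons(0, e)))))))   [R1 at 3.2.2.3.1]
4. m(cons(s(a), s(e)), s(e), cons(s(s(e)), cons(0, m(cons(s(a), s(e)), 0, m(cons(s(a), s(e)), a, cons(cons(e, cons(0, e)), cons(0, e)))))))  →  m(cons(s(a), s(e)), s(e), cons(s(s(e)), cons(0, m(cons(s(a), s(e)), 0, cons(e, cons(0, e))))))   [R2 at 3.2.2.3]
5. m(cons(s(a), s(e)), s(e), cons(s(s(e)), cons(0, m(cons(s(a), s(e)), 0, cons(e, cons(0, e))))))  →  m(cons(s(a), s(e)), s(e), cons(s(s(e)), cons(0, e)))   [R2 at 3.2.2]
6. m(cons(s(a), s(e)), s(e), cons(s(s(e)), cons(0, e)))  →  s(s(e))   [R2 at ε]

s(s(e))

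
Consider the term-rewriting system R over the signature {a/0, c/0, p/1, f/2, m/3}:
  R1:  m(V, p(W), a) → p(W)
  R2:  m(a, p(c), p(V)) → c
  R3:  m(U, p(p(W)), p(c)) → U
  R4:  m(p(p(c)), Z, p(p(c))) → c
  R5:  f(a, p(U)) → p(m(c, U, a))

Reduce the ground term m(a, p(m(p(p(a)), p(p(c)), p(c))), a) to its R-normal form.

p(p(p(a)))

1. m(a, p(m(p(p(a)), p(p(c)), p(c))), a)  →  p(m(p(p(a)), p(p(c)), p(c)))   [R1 at ε]
2. p(m(p(p(a)), p(p(c)), p(c)))  →  p(p(p(a)))   [R3 at 1]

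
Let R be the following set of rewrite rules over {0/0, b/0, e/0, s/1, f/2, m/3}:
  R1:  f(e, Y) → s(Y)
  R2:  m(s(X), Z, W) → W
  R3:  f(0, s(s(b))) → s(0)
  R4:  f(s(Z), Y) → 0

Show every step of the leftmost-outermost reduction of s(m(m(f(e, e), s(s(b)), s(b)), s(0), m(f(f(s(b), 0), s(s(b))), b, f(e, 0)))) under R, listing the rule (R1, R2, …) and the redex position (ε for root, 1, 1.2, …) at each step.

s(s(0))

1. s(m(m(f(e, e), s(s(b)), s(b)), s(0), m(f(f(s(b), 0), s(s(b))), b, f(e, 0))))  →  s(m(m(s(e), s(s(b)), s(b)), s(0), m(f(f(s(b), 0), s(s(b))), b, f(e, 0))))   [R1 at 1.1.1]
2. s(m(m(s(e), s(s(b)), s(b)), s(0), m(f(f(s(b), 0), s(s(b))), b, f(e, 0))))  →  s(m(s(b), s(0), m(f(f(s(b), 0), s(s(b))), b, f(e, 0))))   [R2 at 1.1]
3. s(m(s(b), s(0), m(f(f(s(b), 0), s(s(b))), b, f(e, 0))))  →  s(m(f(f(s(b), 0), s(s(b))), b, f(e, 0)))   [R2 at 1]
4. s(m(f(f(s(b), 0), s(s(b))), b, f(e, 0)))  →  s(m(f(0, s(s(b))), b, f(e, 0)))   [R4 at 1.1.1]
5. s(m(f(0, s(s(b))), b, f(e, 0)))  →  s(m(s(0), b, f(e, 0)))   [R3 at 1.1]
6. s(m(s(0), b, f(e, 0)))  →  s(f(e, 0))   [R2 at 1]
7. s(f(e, 0))  →  s(s(0))   [R1 at 1]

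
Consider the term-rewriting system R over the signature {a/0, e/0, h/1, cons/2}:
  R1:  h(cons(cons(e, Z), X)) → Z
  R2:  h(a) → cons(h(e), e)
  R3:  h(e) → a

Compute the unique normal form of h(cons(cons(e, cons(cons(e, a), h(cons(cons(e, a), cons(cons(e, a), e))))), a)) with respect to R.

1. h(cons(cons(e, cons(cons(e, a), h(cons(cons(e, a), cons(cons(e, a), e))))), a))  →  cons(cons(e, a), h(cons(cons(e, a), cons(cons(e, a), e))))   [R1 at ε]
2. cons(cons(e, a), h(cons(cons(e, a), cons(cons(e, a), e))))  →  cons(cons(e, a), a)   [R1 at 2]

cons(cons(e, a), a)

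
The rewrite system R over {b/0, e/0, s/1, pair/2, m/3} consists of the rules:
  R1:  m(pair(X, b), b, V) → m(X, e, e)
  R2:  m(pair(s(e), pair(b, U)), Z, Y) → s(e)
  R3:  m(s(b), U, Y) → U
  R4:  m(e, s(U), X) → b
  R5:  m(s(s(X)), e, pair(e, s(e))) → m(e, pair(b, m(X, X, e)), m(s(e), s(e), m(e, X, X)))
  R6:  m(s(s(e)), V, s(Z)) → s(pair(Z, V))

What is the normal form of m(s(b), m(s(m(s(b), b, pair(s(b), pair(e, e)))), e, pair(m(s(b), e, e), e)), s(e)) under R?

e

1. m(s(b), m(s(m(s(b), b, pair(s(b), pair(e, e)))), e, pair(m(s(b), e, e), e)), s(e))  →  m(s(m(s(b), b, pair(s(b), pair(e, e)))), e, pair(m(s(b), e, e), e))   [R3 at ε]
2. m(s(m(s(b), b, pair(s(b), pair(e, e)))), e, pair(m(s(b), e, e), e))  →  m(s(b), e, pair(m(s(b), e, e), e))   [R3 at 1.1]
3. m(s(b), e, pair(m(s(b), e, e), e))  →  e   [R3 at ε]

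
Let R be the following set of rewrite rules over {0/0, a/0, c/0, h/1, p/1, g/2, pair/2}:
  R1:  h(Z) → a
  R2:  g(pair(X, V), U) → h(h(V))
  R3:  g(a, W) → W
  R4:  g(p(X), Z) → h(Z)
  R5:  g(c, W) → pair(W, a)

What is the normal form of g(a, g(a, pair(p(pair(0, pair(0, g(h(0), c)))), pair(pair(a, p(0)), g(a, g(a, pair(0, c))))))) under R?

1. g(a, g(a, pair(p(pair(0, pair(0, g(h(0), c)))), pair(pair(a, p(0)), g(a, g(a, pair(0, c)))))))  →  g(a, pair(p(pair(0, pair(0, g(h(0), c)))), pair(pair(a, p(0)), g(a, g(a, pair(0, c))))))   [R3 at ε]
2. g(a, pair(p(pair(0, pair(0, g(h(0), c)))), pair(pair(a, p(0)), g(a, g(a, pair(0, c))))))  →  pair(p(pair(0, pair(0, g(h(0), c)))), pair(pair(a, p(0)), g(a, g(a, pair(0, c)))))   [R3 at ε]
3. pair(p(pair(0, pair(0, g(h(0), c)))), pair(pair(a, p(0)), g(a, g(a, pair(0, c)))))  →  pair(p(pair(0, pair(0, g(a, c)))), pair(pair(a, p(0)), g(a, g(a, pair(0, c)))))   [R1 at 1.1.2.2.1]
4. pair(p(pair(0, pair(0, g(a, c)))), pair(pair(a, p(0)), g(a, g(a, pair(0, c)))))  →  pair(p(pair(0, pair(0, c))), pair(pair(a, p(0)), g(a, g(a, pair(0, c)))))   [R3 at 1.1.2.2]
5. pair(p(pair(0, pair(0, c))), pair(pair(a, p(0)), g(a, g(a, pair(0, c)))))  →  pair(p(pair(0, pair(0, c))), pair(pair(a, p(0)), g(a, pair(0, c))))   [R3 at 2.2]
6. pair(p(pair(0, pair(0, c))), pair(pair(a, p(0)), g(a, pair(0, c))))  →  pair(p(pair(0, pair(0, c))), pair(pair(a, p(0)), pair(0, c)))   [R3 at 2.2]

pair(p(pair(0, pair(0, c))), pair(pair(a, p(0)), pair(0, c)))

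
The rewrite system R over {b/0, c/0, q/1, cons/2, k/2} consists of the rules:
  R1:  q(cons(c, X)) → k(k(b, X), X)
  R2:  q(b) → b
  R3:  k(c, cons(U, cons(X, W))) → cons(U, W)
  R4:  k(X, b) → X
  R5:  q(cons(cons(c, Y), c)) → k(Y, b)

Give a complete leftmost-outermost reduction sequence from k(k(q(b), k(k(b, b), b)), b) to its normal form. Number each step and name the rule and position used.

1. k(k(q(b), k(k(b, b), b)), b)  →  k(q(b), k(k(b, b), b))   [R4 at ε]
2. k(q(b), k(k(b, b), b))  →  k(b, k(k(b, b), b))   [R2 at 1]
3. k(b, k(k(b, b), b))  →  k(b, k(b, b))   [R4 at 2]
4. k(b, k(b, b))  →  k(b, b)   [R4 at 2]
5. k(b, b)  →  b   [R4 at ε]

b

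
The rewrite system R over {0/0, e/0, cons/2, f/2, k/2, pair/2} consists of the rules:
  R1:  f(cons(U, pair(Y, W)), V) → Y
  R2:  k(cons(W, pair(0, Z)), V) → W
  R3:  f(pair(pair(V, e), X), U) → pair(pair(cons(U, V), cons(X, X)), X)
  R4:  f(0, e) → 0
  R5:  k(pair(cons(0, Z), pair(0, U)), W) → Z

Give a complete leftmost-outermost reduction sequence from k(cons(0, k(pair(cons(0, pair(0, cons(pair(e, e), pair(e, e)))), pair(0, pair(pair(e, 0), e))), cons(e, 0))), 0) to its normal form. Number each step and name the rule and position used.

1. k(cons(0, k(pair(cons(0, pair(0, cons(pair(e, e), pair(e, e)))), pair(0, pair(pair(e, 0), e))), cons(e, 0))), 0)  →  k(cons(0, pair(0, cons(pair(e, e), pair(e, e)))), 0)   [R5 at 1.2]
2. k(cons(0, pair(0, cons(pair(e, e), pair(e, e)))), 0)  →  0   [R2 at ε]

0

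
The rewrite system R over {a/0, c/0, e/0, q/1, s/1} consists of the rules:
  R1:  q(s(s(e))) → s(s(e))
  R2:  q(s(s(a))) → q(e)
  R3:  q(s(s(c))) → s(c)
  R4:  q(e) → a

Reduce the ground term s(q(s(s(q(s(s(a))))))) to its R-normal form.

s(a)

1. s(q(s(s(q(s(s(a)))))))  →  s(q(s(s(q(e)))))   [R2 at 1.1.1.1]
2. s(q(s(s(q(e)))))  →  s(q(s(s(a))))   [R4 at 1.1.1.1]
3. s(q(s(s(a))))  →  s(q(e))   [R2 at 1]
4. s(q(e))  →  s(a)   [R4 at 1]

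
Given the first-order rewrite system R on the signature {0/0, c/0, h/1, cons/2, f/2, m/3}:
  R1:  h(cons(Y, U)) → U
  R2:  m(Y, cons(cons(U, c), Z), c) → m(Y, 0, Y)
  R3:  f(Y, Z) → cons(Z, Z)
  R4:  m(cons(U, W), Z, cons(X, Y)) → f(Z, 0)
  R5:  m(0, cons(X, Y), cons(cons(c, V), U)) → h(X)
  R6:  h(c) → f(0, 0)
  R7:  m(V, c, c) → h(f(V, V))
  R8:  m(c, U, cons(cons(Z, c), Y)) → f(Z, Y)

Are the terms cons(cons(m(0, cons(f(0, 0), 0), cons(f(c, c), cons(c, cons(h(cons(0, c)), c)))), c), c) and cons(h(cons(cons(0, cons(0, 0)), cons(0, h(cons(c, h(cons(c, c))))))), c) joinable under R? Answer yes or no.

Reduce t₁ = cons(cons(m(0, cons(f(0, 0), 0), cons(f(c, c), cons(c, cons(h(cons(0, c)), c)))), c), c):
1. cons(cons(m(0, cons(f(0, 0), 0), cons(f(c, c), cons(c, cons(h(cons(0, c)), c)))), c), c)  →  cons(cons(m(0, cons(cons(0, 0), 0), cons(f(c, c), cons(c, cons(h(cons(0, c)), c)))), c), c)   [R3 at 1.1.2.1]
2. cons(cons(m(0, cons(cons(0, 0), 0), cons(f(c, c), cons(c, cons(h(cons(0, c)), c)))), c), c)  →  cons(cons(m(0, cons(cons(0, 0), 0), cons(cons(c, c), cons(c, cons(h(cons(0, c)), c)))), c), c)   [R3 at 1.1.3.1]
3. cons(cons(m(0, cons(cons(0, 0), 0), cons(cons(c, c), cons(c, cons(h(cons(0, c)), c)))), c), c)  →  cons(cons(h(cons(0, 0)), c), c)   [R5 at 1.1]
4. cons(cons(h(cons(0, 0)), c), c)  →  cons(cons(0, c), c)   [R1 at 1.1]

Reduce t₂ = cons(h(cons(cons(0, cons(0, 0)), cons(0, h(cons(c, h(cons(c, c))))))), c):
1. cons(h(cons(cons(0, cons(0, 0)), cons(0, h(cons(c, h(cons(c, c))))))), c)  →  cons(cons(0, h(cons(c, h(cons(c, c))))), c)   [R1 at 1]
2. cons(cons(0, h(cons(c, h(cons(c, c))))), c)  →  cons(cons(0, h(cons(c, c))), c)   [R1 at 1.2]
3. cons(cons(0, h(cons(c, c))), c)  →  cons(cons(0, c), c)   [R1 at 1.2]

yes — NF(t₁) = cons(cons(0, c), c), NF(t₂) = cons(cons(0, c), c)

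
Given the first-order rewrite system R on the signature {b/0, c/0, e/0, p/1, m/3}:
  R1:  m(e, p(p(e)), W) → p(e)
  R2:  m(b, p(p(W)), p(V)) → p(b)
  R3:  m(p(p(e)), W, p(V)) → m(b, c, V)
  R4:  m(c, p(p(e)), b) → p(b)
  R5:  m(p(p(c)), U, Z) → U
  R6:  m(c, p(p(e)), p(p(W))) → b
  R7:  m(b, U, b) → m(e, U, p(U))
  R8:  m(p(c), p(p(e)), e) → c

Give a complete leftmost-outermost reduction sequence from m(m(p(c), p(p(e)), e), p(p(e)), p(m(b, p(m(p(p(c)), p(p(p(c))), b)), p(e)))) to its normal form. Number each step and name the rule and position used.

1. m(m(p(c), p(p(e)), e), p(p(e)), p(m(b, p(m(p(p(c)), p(p(p(c))), b)), p(e))))  →  m(c, p(p(e)), p(m(b, p(m(p(p(c)), p(p(p(c))), b)), p(e))))   [R8 at 1]
2. m(c, p(p(e)), p(m(b, p(m(p(p(c)), p(p(p(c))), b)), p(e))))  →  m(c, p(p(e)), p(m(b, p(p(p(p(c)))), p(e))))   [R5 at 3.1.2.1]
3. m(c, p(p(e)), p(m(b, p(p(p(p(c)))), p(e))))  →  m(c, p(p(e)), p(p(b)))   [R2 at 3.1]
4. m(c, p(p(e)), p(p(b)))  →  b   [R6 at ε]

b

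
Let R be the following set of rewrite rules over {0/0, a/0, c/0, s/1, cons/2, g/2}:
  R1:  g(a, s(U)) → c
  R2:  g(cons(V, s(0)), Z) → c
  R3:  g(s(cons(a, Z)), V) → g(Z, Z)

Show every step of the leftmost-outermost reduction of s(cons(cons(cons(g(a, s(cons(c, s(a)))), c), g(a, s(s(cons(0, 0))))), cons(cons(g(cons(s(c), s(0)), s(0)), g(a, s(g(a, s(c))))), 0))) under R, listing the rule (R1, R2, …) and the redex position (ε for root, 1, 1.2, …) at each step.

1. s(cons(cons(cons(g(a, s(cons(c, s(a)))), c), g(a, s(s(cons(0, 0))))), cons(cons(g(cons(s(c), s(0)), s(0)), g(a, s(g(a, s(c))))), 0)))  →  s(cons(cons(cons(c, c), g(a, s(s(cons(0, 0))))), cons(cons(g(cons(s(c), s(0)), s(0)), g(a, s(g(a, s(c))))), 0)))   [R1 at 1.1.1.1]
2. s(cons(cons(cons(c, c), g(a, s(s(cons(0, 0))))), cons(cons(g(cons(s(c), s(0)), s(0)), g(a, s(g(a, s(c))))), 0)))  →  s(cons(cons(cons(c, c), c), cons(cons(g(cons(s(c), s(0)), s(0)), g(a, s(g(a, s(c))))), 0)))   [R1 at 1.1.2]
3. s(cons(cons(cons(c, c), c), cons(cons(g(cons(s(c), s(0)), s(0)), g(a, s(g(a, s(c))))), 0)))  →  s(cons(cons(cons(c, c), c), cons(cons(c, g(a, s(g(a, s(c))))), 0)))   [R2 at 1.2.1.1]
4. s(cons(cons(cons(c, c), c), cons(cons(c, g(a, s(g(a, s(c))))), 0)))  →  s(cons(cons(cons(c, c), c), cons(cons(c, c), 0)))   [R1 at 1.2.1.2]

s(cons(cons(cons(c, c), c), cons(cons(c, c), 0)))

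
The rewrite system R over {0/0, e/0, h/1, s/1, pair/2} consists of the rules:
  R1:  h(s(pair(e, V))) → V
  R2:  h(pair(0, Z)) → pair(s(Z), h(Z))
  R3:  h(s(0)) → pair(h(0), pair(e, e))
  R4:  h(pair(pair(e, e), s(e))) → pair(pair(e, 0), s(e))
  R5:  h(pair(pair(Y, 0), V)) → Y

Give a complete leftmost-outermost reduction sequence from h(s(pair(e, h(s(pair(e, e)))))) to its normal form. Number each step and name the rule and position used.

e

1. h(s(pair(e, h(s(pair(e, e))))))  →  h(s(pair(e, e)))   [R1 at ε]
2. h(s(pair(e, e)))  →  e   [R1 at ε]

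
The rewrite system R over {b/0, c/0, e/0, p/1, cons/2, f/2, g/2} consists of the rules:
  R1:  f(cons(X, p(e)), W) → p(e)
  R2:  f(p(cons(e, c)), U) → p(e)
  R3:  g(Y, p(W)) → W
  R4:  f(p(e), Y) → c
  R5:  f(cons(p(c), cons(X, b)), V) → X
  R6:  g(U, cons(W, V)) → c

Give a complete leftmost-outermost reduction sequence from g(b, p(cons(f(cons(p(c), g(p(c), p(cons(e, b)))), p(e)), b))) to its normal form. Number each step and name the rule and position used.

1. g(b, p(cons(f(cons(p(c), g(p(c), p(cons(e, b)))), p(e)), b)))  →  cons(f(cons(p(c), g(p(c), p(cons(e, b)))), p(e)), b)   [R3 at ε]
2. cons(f(cons(p(c), g(p(c), p(cons(e, b)))), p(e)), b)  →  cons(f(cons(p(c), cons(e, b)), p(e)), b)   [R3 at 1.1.2]
3. cons(f(cons(p(c), cons(e, b)), p(e)), b)  →  cons(e, b)   [R5 at 1]

cons(e, b)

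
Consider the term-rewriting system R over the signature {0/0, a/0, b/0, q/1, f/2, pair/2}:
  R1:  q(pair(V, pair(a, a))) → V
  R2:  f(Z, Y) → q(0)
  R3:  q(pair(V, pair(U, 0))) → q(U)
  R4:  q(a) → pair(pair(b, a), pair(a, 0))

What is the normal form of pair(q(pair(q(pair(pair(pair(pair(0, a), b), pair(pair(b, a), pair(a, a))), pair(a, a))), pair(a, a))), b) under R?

pair(pair(pair(pair(0, a), b), pair(pair(b, a), pair(a, a))), b)

1. pair(q(pair(q(pair(pair(pair(pair(0, a), b), pair(pair(b, a), pair(a, a))), pair(a, a))), pair(a, a))), b)  →  pair(q(pair(pair(pair(pair(0, a), b), pair(pair(b, a), pair(a, a))), pair(a, a))), b)   [R1 at 1]
2. pair(q(pair(pair(pair(pair(0, a), b), pair(pair(b, a), pair(a, a))), pair(a, a))), b)  →  pair(pair(pair(pair(0, a), b), pair(pair(b, a), pair(a, a))), b)   [R1 at 1]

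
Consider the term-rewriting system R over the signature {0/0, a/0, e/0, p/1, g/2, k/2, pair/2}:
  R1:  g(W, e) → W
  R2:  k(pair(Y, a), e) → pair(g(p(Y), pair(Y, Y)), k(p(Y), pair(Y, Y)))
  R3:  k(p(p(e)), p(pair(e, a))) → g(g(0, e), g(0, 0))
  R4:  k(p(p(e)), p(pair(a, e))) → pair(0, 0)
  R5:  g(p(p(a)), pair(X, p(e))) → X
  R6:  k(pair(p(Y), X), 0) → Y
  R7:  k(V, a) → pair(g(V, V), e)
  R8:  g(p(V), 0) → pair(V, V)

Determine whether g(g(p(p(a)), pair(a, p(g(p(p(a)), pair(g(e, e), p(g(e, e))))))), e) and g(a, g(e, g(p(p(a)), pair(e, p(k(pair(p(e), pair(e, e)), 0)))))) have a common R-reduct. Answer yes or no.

yes — NF(t₁) = a, NF(t₂) = a

Reduce t₁ = g(g(p(p(a)), pair(a, p(g(p(p(a)), pair(g(e, e), p(g(e, e))))))), e):
1. g(g(p(p(a)), pair(a, p(g(p(p(a)), pair(g(e, e), p(g(e, e))))))), e)  →  g(p(p(a)), pair(a, p(g(p(p(a)), pair(g(e, e), p(g(e, e)))))))   [R1 at ε]
2. g(p(p(a)), pair(a, p(g(p(p(a)), pair(g(e, e), p(g(e, e)))))))  →  g(p(p(a)), pair(a, p(g(p(p(a)), pair(e, p(g(e, e)))))))   [R1 at 2.2.1.2.1]
3. g(p(p(a)), pair(a, p(g(p(p(a)), pair(e, p(g(e, e)))))))  →  g(p(p(a)), pair(a, p(g(p(p(a)), pair(e, p(e))))))   [R1 at 2.2.1.2.2.1]
4. g(p(p(a)), pair(a, p(g(p(p(a)), pair(e, p(e))))))  →  g(p(p(a)), pair(a, p(e)))   [R5 at 2.2.1]
5. g(p(p(a)), pair(a, p(e)))  →  a   [R5 at ε]

Reduce t₂ = g(a, g(e, g(p(p(a)), pair(e, p(k(pair(p(e), pair(e, e)), 0)))))):
1. g(a, g(e, g(p(p(a)), pair(e, p(k(pair(p(e), pair(e, e)), 0))))))  →  g(a, g(e, g(p(p(a)), pair(e, p(e)))))   [R6 at 2.2.2.2.1]
2. g(a, g(e, g(p(p(a)), pair(e, p(e)))))  →  g(a, g(e, e))   [R5 at 2.2]
3. g(a, g(e, e))  →  g(a, e)   [R1 at 2]
4. g(a, e)  →  a   [R1 at ε]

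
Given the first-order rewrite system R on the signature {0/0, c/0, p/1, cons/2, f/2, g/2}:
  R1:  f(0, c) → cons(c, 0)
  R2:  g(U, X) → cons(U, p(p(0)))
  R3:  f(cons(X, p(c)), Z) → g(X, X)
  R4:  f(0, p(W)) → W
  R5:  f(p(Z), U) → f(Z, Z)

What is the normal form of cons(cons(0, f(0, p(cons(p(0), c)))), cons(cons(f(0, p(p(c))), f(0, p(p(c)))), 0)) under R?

cons(cons(0, cons(p(0), c)), cons(cons(p(c), p(c)), 0))

1. cons(cons(0, f(0, p(cons(p(0), c)))), cons(cons(f(0, p(p(c))), f(0, p(p(c)))), 0))  →  cons(cons(0, cons(p(0), c)), cons(cons(f(0, p(p(c))), f(0, p(p(c)))), 0))   [R4 at 1.2]
2. cons(cons(0, cons(p(0), c)), cons(cons(f(0, p(p(c))), f(0, p(p(c)))), 0))  →  cons(cons(0, cons(p(0), c)), cons(cons(p(c), f(0, p(p(c)))), 0))   [R4 at 2.1.1]
3. cons(cons(0, cons(p(0), c)), cons(cons(p(c), f(0, p(p(c)))), 0))  →  cons(cons(0, cons(p(0), c)), cons(cons(p(c), p(c)), 0))   [R4 at 2.1.2]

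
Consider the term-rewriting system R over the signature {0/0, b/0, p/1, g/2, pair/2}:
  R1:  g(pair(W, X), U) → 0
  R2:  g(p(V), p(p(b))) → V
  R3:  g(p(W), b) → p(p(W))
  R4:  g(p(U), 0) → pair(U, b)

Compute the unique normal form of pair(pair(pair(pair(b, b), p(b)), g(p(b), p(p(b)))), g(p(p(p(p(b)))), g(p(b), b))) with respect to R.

1. pair(pair(pair(pair(b, b), p(b)), g(p(b), p(p(b)))), g(p(p(p(p(b)))), g(p(b), b)))  →  pair(pair(pair(pair(b, b), p(b)), b), g(p(p(p(p(b)))), g(p(b), b)))   [R2 at 1.2]
2. pair(pair(pair(pair(b, b), p(b)), b), g(p(p(p(p(b)))), g(p(b), b)))  →  pair(pair(pair(pair(b, b), p(b)), b), g(p(p(p(p(b)))), p(p(b))))   [R3 at 2.2]
3. pair(pair(pair(pair(b, b), p(b)), b), g(p(p(p(p(b)))), p(p(b))))  →  pair(pair(pair(pair(b, b), p(b)), b), p(p(p(b))))   [R2 at 2]

pair(pair(pair(pair(b, b), p(b)), b), p(p(p(b))))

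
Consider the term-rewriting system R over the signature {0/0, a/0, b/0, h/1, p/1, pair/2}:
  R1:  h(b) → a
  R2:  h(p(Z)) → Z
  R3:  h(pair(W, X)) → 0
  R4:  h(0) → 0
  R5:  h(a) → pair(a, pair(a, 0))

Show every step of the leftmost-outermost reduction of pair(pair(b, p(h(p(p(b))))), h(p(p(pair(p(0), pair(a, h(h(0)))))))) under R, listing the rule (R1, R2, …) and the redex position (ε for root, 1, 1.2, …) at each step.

pair(pair(b, p(p(b))), p(pair(p(0), pair(a, 0))))

1. pair(pair(b, p(h(p(p(b))))), h(p(p(pair(p(0), pair(a, h(h(0))))))))  →  pair(pair(b, p(p(b))), h(p(p(pair(p(0), pair(a, h(h(0))))))))   [R2 at 1.2.1]
2. pair(pair(b, p(p(b))), h(p(p(pair(p(0), pair(a, h(h(0))))))))  →  pair(pair(b, p(p(b))), p(pair(p(0), pair(a, h(h(0))))))   [R2 at 2]
3. pair(pair(b, p(p(b))), p(pair(p(0), pair(a, h(h(0))))))  →  pair(pair(b, p(p(b))), p(pair(p(0), pair(a, h(0)))))   [R4 at 2.1.2.2.1]
4. pair(pair(b, p(p(b))), p(pair(p(0), pair(a, h(0)))))  →  pair(pair(b, p(p(b))), p(pair(p(0), pair(a, 0))))   [R4 at 2.1.2.2]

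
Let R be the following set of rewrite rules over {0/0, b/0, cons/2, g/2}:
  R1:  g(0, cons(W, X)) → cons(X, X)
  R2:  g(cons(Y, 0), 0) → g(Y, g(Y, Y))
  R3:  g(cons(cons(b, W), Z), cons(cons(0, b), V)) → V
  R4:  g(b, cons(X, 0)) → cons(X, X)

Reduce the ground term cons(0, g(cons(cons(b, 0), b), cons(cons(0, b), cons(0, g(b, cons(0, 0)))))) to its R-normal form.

cons(0, cons(0, cons(0, 0)))

1. cons(0, g(cons(cons(b, 0), b), cons(cons(0, b), cons(0, g(b, cons(0, 0))))))  →  cons(0, cons(0, g(b, cons(0, 0))))   [R3 at 2]
2. cons(0, cons(0, g(b, cons(0, 0))))  →  cons(0, cons(0, cons(0, 0)))   [R4 at 2.2]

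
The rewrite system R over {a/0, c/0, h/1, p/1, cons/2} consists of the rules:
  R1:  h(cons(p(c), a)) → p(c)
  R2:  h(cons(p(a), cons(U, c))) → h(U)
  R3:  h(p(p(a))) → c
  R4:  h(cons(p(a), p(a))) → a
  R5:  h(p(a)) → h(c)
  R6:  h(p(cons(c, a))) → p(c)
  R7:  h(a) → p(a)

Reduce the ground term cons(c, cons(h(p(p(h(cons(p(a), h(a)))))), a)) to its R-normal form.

1. cons(c, cons(h(p(p(h(cons(p(a), h(a)))))), a))  →  cons(c, cons(h(p(p(h(cons(p(a), p(a)))))), a))   [R7 at 2.1.1.1.1.1.2]
2. cons(c, cons(h(p(p(h(cons(p(a), p(a)))))), a))  →  cons(c, cons(h(p(p(a))), a))   [R4 at 2.1.1.1.1]
3. cons(c, cons(h(p(p(a))), a))  →  cons(c, cons(c, a))   [R3 at 2.1]

cons(c, cons(c, a))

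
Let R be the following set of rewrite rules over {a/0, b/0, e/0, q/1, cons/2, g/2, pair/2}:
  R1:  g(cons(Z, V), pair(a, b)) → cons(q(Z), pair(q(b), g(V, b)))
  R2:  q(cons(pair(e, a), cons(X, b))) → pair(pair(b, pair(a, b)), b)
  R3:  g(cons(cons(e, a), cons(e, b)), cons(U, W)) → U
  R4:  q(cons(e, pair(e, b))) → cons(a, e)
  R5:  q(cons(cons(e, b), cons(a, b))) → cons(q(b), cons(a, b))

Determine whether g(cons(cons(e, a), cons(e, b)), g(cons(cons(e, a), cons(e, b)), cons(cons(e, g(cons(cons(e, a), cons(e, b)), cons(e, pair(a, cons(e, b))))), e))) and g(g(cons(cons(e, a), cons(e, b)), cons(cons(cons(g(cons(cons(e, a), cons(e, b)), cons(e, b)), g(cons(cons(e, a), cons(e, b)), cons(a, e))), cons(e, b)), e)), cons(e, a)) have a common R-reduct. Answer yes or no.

yes — NF(t₁) = e, NF(t₂) = e

Reduce t₁ = g(cons(cons(e, a), cons(e, b)), g(cons(cons(e, a), cons(e, b)), cons(cons(e, g(cons(cons(e, a), cons(e, b)), cons(e, pair(a, cons(e, b))))), e))):
1. g(cons(cons(e, a), cons(e, b)), g(cons(cons(e, a), cons(e, b)), cons(cons(e, g(cons(cons(e, a), cons(e, b)), cons(e, pair(a, cons(e, b))))), e)))  →  g(cons(cons(e, a), cons(e, b)), cons(e, g(cons(cons(e, a), cons(e, b)), cons(e, pair(a, cons(e, b))))))   [R3 at 2]
2. g(cons(cons(e, a), cons(e, b)), cons(e, g(cons(cons(e, a), cons(e, b)), cons(e, pair(a, cons(e, b))))))  →  e   [R3 at ε]

Reduce t₂ = g(g(cons(cons(e, a), cons(e, b)), cons(cons(cons(g(cons(cons(e, a), cons(e, b)), cons(e, b)), g(cons(cons(e, a), cons(e, b)), cons(a, e))), cons(e, b)), e)), cons(e, a)):
1. g(g(cons(cons(e, a), cons(e, b)), cons(cons(cons(g(cons(cons(e, a), cons(e, b)), cons(e, b)), g(cons(cons(e, a), cons(e, b)), cons(a, e))), cons(e, b)), e)), cons(e, a))  →  g(cons(cons(g(cons(cons(e, a), cons(e, b)), cons(e, b)), g(cons(cons(e, a), cons(e, b)), cons(a, e))), cons(e, b)), cons(e, a))   [R3 at 1]
2. g(cons(cons(g(cons(cons(e, a), cons(e, b)), cons(e, b)), g(cons(cons(e, a), cons(e, b)), cons(a, e))), cons(e, b)), cons(e, a))  →  g(cons(cons(e, g(cons(cons(e, a), cons(e, b)), cons(a, e))), cons(e, b)), cons(e, a))   [R3 at 1.1.1]
3. g(cons(cons(e, g(cons(cons(e, a), cons(e, b)), cons(a, e))), cons(e, b)), cons(e, a))  →  g(cons(cons(e, a), cons(e, b)), cons(e, a))   [R3 at 1.1.2]
4. g(cons(cons(e, a), cons(e, b)), cons(e, a))  →  e   [R3 at ε]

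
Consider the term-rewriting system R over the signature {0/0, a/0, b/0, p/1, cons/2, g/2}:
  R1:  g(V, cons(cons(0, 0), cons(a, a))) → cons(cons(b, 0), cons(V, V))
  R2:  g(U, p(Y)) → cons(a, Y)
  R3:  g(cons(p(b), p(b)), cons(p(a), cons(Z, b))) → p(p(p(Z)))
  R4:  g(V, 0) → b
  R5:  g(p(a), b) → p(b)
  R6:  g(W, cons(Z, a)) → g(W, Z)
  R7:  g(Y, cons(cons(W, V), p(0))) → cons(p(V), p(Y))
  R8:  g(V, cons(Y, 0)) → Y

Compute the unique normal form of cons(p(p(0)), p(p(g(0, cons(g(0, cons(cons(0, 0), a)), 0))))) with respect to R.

1. cons(p(p(0)), p(p(g(0, cons(g(0, cons(cons(0, 0), a)), 0)))))  →  cons(p(p(0)), p(p(g(0, cons(cons(0, 0), a)))))   [R8 at 2.1.1]
2. cons(p(p(0)), p(p(g(0, cons(cons(0, 0), a)))))  →  cons(p(p(0)), p(p(g(0, cons(0, 0)))))   [R6 at 2.1.1]
3. cons(p(p(0)), p(p(g(0, cons(0, 0)))))  →  cons(p(p(0)), p(p(0)))   [R8 at 2.1.1]

cons(p(p(0)), p(p(0)))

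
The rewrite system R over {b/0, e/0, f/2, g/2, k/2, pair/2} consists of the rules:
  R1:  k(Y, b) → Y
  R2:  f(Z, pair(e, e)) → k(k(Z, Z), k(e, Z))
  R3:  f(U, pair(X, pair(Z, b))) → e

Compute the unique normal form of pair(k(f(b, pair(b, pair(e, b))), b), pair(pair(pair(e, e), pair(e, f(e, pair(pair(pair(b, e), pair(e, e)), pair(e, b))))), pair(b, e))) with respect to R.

pair(e, pair(pair(pair(e, e), pair(e, e)), pair(b, e)))

1. pair(k(f(b, pair(b, pair(e, b))), b), pair(pair(pair(e, e), pair(e, f(e, pair(pair(pair(b, e), pair(e, e)), pair(e, b))))), pair(b, e)))  →  pair(f(b, pair(b, pair(e, b))), pair(pair(pair(e, e), pair(e, f(e, pair(pair(pair(b, e), pair(e, e)), pair(e, b))))), pair(b, e)))   [R1 at 1]
2. pair(f(b, pair(b, pair(e, b))), pair(pair(pair(e, e), pair(e, f(e, pair(pair(pair(b, e), pair(e, e)), pair(e, b))))), pair(b, e)))  →  pair(e, pair(pair(pair(e, e), pair(e, f(e, pair(pair(pair(b, e), pair(e, e)), pair(e, b))))), pair(b, e)))   [R3 at 1]
3. pair(e, pair(pair(pair(e, e), pair(e, f(e, pair(pair(pair(b, e), pair(e, e)), pair(e, b))))), pair(b, e)))  →  pair(e, pair(pair(pair(e, e), pair(e, e)), pair(b, e)))   [R3 at 2.1.2.2]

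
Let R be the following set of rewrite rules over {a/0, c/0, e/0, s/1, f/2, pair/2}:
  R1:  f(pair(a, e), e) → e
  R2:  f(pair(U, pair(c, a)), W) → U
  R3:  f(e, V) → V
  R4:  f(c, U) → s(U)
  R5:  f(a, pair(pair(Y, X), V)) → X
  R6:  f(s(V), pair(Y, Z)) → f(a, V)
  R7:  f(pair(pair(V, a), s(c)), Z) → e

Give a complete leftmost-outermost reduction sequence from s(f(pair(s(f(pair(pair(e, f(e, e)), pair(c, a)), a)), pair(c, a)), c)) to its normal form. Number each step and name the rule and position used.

s(s(pair(e, e)))

1. s(f(pair(s(f(pair(pair(e, f(e, e)), pair(c, a)), a)), pair(c, a)), c))  →  s(s(f(pair(pair(e, f(e, e)), pair(c, a)), a)))   [R2 at 1]
2. s(s(f(pair(pair(e, f(e, e)), pair(c, a)), a)))  →  s(s(pair(e, f(e, e))))   [R2 at 1.1]
3. s(s(pair(e, f(e, e))))  →  s(s(pair(e, e)))   [R3 at 1.1.2]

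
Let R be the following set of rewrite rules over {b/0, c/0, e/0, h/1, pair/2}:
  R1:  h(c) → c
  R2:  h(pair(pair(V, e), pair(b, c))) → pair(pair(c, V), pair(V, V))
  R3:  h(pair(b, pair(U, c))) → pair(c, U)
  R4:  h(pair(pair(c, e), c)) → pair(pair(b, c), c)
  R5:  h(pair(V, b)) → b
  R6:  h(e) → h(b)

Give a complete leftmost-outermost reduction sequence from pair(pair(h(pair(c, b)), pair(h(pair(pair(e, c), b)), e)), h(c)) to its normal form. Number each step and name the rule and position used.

pair(pair(b, pair(b, e)), c)

1. pair(pair(h(pair(c, b)), pair(h(pair(pair(e, c), b)), e)), h(c))  →  pair(pair(b, pair(h(pair(pair(e, c), b)), e)), h(c))   [R5 at 1.1]
2. pair(pair(b, pair(h(pair(pair(e, c), b)), e)), h(c))  →  pair(pair(b, pair(b, e)), h(c))   [R5 at 1.2.1]
3. pair(pair(b, pair(b, e)), h(c))  →  pair(pair(b, pair(b, e)), c)   [R1 at 2]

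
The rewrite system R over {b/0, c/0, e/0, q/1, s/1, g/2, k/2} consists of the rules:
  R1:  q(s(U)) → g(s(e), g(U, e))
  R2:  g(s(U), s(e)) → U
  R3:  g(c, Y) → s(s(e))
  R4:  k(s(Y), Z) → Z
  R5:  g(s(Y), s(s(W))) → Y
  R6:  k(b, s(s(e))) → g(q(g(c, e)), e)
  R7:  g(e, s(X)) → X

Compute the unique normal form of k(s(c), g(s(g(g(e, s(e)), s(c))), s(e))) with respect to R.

1. k(s(c), g(s(g(g(e, s(e)), s(c))), s(e)))  →  g(s(g(g(e, s(e)), s(c))), s(e))   [R4 at ε]
2. g(s(g(g(e, s(e)), s(c))), s(e))  →  g(g(e, s(e)), s(c))   [R2 at ε]
3. g(g(e, s(e)), s(c))  →  g(e, s(c))   [R7 at 1]
4. g(e, s(c))  →  c   [R7 at ε]

c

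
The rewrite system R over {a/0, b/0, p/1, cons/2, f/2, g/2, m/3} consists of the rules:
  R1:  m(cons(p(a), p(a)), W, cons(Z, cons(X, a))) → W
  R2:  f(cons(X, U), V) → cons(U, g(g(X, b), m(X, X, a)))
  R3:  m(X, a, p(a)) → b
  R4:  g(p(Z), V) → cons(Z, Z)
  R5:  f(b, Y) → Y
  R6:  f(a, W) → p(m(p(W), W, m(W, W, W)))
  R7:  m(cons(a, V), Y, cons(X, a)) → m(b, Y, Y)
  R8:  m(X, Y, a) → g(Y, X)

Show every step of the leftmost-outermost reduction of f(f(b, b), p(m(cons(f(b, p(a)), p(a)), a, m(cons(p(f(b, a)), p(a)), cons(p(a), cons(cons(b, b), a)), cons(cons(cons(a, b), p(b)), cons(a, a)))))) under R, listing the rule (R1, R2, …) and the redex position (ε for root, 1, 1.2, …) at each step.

1. f(f(b, b), p(m(cons(f(b, p(a)), p(a)), a, m(cons(p(f(b, a)), p(a)), cons(p(a), cons(cons(b, b), a)), cons(cons(cons(a, b), p(b)), cons(a, a))))))  →  f(b, p(m(cons(f(b, p(a)), p(a)), a, m(cons(p(f(b, a)), p(a)), cons(p(a), cons(cons(b, b), a)), cons(cons(cons(a, b), p(b)), cons(a, a))))))   [R5 at 1]
2. f(b, p(m(cons(f(b, p(a)), p(a)), a, m(cons(p(f(b, a)), p(a)), cons(p(a), cons(cons(b, b), a)), cons(cons(cons(a, b), p(b)), cons(a, a))))))  →  p(m(cons(f(b, p(a)), p(a)), a, m(cons(p(f(b, a)), p(a)), cons(p(a), cons(cons(b, b), a)), cons(cons(cons(a, b), p(b)), cons(a, a)))))   [R5 at ε]
3. p(m(cons(f(b, p(a)), p(a)), a, m(cons(p(f(b, a)), p(a)), cons(p(a), cons(cons(b, b), a)), cons(cons(cons(a, b), p(b)), cons(a, a)))))  →  p(m(cons(p(a), p(a)), a, m(cons(p(f(b, a)), p(a)), cons(p(a), cons(cons(b, b), a)), cons(cons(cons(a, b), p(b)), cons(a, a)))))   [R5 at 1.1.1]
4. p(m(cons(p(a), p(a)), a, m(cons(p(f(b, a)), p(a)), cons(p(a), cons(cons(b, b), a)), cons(cons(cons(a, b), p(b)), cons(a, a)))))  →  p(m(cons(p(a), p(a)), a, m(cons(p(a), p(a)), cons(p(a), cons(cons(b, b), a)), cons(cons(cons(a, b), p(b)), cons(a, a)))))   [R5 at 1.3.1.1.1]
5. p(m(cons(p(a), p(a)), a, m(cons(p(a), p(a)), cons(p(a), cons(cons(b, b), a)), cons(cons(cons(a, b), p(b)), cons(a, a)))))  →  p(m(cons(p(a), p(a)), a, cons(p(a), cons(cons(b, b), a))))   [R1 at 1.3]
6. p(m(cons(p(a), p(a)), a, cons(p(a), cons(cons(b, b), a))))  →  p(a)   [R1 at 1]

p(a)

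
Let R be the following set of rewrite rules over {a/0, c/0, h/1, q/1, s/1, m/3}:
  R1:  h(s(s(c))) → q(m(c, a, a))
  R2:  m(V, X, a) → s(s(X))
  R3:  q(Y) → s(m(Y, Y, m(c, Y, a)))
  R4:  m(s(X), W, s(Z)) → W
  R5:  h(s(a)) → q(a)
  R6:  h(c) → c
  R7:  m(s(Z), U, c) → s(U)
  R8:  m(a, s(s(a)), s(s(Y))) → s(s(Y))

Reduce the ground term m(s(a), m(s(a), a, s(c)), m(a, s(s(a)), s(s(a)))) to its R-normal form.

a

1. m(s(a), m(s(a), a, s(c)), m(a, s(s(a)), s(s(a))))  →  m(s(a), a, m(a, s(s(a)), s(s(a))))   [R4 at 2]
2. m(s(a), a, m(a, s(s(a)), s(s(a))))  →  m(s(a), a, s(s(a)))   [R8 at 3]
3. m(s(a), a, s(s(a)))  →  a   [R4 at ε]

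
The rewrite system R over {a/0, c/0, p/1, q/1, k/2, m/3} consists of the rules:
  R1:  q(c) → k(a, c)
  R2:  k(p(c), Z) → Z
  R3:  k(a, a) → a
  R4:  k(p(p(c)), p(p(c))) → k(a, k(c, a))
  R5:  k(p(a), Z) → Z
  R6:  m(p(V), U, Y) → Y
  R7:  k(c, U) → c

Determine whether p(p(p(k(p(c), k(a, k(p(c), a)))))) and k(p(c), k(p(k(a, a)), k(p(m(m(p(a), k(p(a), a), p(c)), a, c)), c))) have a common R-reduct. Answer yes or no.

no — NF(t₁) = p(p(p(a))), NF(t₂) = c

Reduce t₁ = p(p(p(k(p(c), k(a, k(p(c), a)))))):
1. p(p(p(k(p(c), k(a, k(p(c), a))))))  →  p(p(p(k(a, k(p(c), a)))))   [R2 at 1.1.1]
2. p(p(p(k(a, k(p(c), a)))))  →  p(p(p(k(a, a))))   [R2 at 1.1.1.2]
3. p(p(p(k(a, a))))  →  p(p(p(a)))   [R3 at 1.1.1]

Reduce t₂ = k(p(c), k(p(k(a, a)), k(p(m(m(p(a), k(p(a), a), p(c)), a, c)), c))):
1. k(p(c), k(p(k(a, a)), k(p(m(m(p(a), k(p(a), a), p(c)), a, c)), c)))  →  k(p(k(a, a)), k(p(m(m(p(a), k(p(a), a), p(c)), a, c)), c))   [R2 at ε]
2. k(p(k(a, a)), k(p(m(m(p(a), k(p(a), a), p(c)), a, c)), c))  →  k(p(a), k(p(m(m(p(a), k(p(a), a), p(c)), a, c)), c))   [R3 at 1.1]
3. k(p(a), k(p(m(m(p(a), k(p(a), a), p(c)), a, c)), c))  →  k(p(m(m(p(a), k(p(a), a), p(c)), a, c)), c)   [R5 at ε]
4. k(p(m(m(p(a), k(p(a), a), p(c)), a, c)), c)  →  k(p(m(p(c), a, c)), c)   [R6 at 1.1.1]
5. k(p(m(p(c), a, c)), c)  →  k(p(c), c)   [R6 at 1.1]
6. k(p(c), c)  →  c   [R2 at ε]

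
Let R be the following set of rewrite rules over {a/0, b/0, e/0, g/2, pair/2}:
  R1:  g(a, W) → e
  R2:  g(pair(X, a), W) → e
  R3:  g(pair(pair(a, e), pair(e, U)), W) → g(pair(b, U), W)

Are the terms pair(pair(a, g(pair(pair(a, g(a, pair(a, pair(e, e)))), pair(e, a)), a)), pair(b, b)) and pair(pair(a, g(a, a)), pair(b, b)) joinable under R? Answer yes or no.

yes — NF(t₁) = pair(pair(a, e), pair(b, b)), NF(t₂) = pair(pair(a, e), pair(b, b))

Reduce t₁ = pair(pair(a, g(pair(pair(a, g(a, pair(a, pair(e, e)))), pair(e, a)), a)), pair(b, b)):
1. pair(pair(a, g(pair(pair(a, g(a, pair(a, pair(e, e)))), pair(e, a)), a)), pair(b, b))  →  pair(pair(a, g(pair(pair(a, e), pair(e, a)), a)), pair(b, b))   [R1 at 1.2.1.1.2]
2. pair(pair(a, g(pair(pair(a, e), pair(e, a)), a)), pair(b, b))  →  pair(pair(a, g(pair(b, a), a)), pair(b, b))   [R3 at 1.2]
3. pair(pair(a, g(pair(b, a), a)), pair(b, b))  →  pair(pair(a, e), pair(b, b))   [R2 at 1.2]

Reduce t₂ = pair(pair(a, g(a, a)), pair(b, b)):
1. pair(pair(a, g(a, a)), pair(b, b))  →  pair(pair(a, e), pair(b, b))   [R1 at 1.2]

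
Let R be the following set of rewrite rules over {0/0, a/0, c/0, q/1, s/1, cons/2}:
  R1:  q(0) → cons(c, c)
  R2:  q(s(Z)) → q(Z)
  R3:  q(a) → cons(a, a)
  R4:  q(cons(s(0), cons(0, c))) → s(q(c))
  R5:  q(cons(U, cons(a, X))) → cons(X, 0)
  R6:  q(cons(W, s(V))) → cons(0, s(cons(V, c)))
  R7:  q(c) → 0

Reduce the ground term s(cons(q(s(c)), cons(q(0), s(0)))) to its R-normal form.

1. s(cons(q(s(c)), cons(q(0), s(0))))  →  s(cons(q(c), cons(q(0), s(0))))   [R2 at 1.1]
2. s(cons(q(c), cons(q(0), s(0))))  →  s(cons(0, cons(q(0), s(0))))   [R7 at 1.1]
3. s(cons(0, cons(q(0), s(0))))  →  s(cons(0, cons(cons(c, c), s(0))))   [R1 at 1.2.1]

s(cons(0, cons(cons(c, c), s(0))))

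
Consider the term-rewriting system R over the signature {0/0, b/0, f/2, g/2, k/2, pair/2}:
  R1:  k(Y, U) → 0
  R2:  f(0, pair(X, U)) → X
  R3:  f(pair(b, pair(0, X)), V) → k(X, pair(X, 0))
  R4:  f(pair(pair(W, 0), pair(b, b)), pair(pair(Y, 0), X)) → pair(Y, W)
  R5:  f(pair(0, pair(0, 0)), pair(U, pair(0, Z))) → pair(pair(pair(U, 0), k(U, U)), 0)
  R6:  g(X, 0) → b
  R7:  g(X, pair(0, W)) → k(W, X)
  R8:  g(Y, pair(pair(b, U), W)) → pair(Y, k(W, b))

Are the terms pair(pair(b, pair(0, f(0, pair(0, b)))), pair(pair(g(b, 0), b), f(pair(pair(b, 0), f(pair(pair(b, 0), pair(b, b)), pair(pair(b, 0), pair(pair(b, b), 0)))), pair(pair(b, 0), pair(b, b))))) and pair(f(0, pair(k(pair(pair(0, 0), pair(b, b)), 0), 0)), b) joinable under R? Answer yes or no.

no — NF(t₁) = pair(pair(b, pair(0, 0)), pair(pair(b, b), pair(b, b))), NF(t₂) = pair(0, b)

Reduce t₁ = pair(pair(b, pair(0, f(0, pair(0, b)))), pair(pair(g(b, 0), b), f(pair(pair(b, 0), f(pair(pair(b, 0), pair(b, b)), pair(pair(b, 0), pair(pair(b, b), 0)))), pair(pair(b, 0), pair(b, b))))):
1. pair(pair(b, pair(0, f(0, pair(0, b)))), pair(pair(g(b, 0), b), f(pair(pair(b, 0), f(pair(pair(b, 0), pair(b, b)), pair(pair(b, 0), pair(pair(b, b), 0)))), pair(pair(b, 0), pair(b, b)))))  →  pair(pair(b, pair(0, 0)), pair(pair(g(b, 0), b), f(pair(pair(b, 0), f(pair(pair(b, 0), pair(b, b)), pair(pair(b, 0), pair(pair(b, b), 0)))), pair(pair(b, 0), pair(b, b)))))   [R2 at 1.2.2]
2. pair(pair(b, pair(0, 0)), pair(pair(g(b, 0), b), f(pair(pair(b, 0), f(pair(pair(b, 0), pair(b, b)), pair(pair(b, 0), pair(pair(b, b), 0)))), pair(pair(b, 0), pair(b, b)))))  →  pair(pair(b, pair(0, 0)), pair(pair(b, b), f(pair(pair(b, 0), f(pair(pair(b, 0), pair(b, b)), pair(pair(b, 0), pair(pair(b, b), 0)))), pair(pair(b, 0), pair(b, b)))))   [R6 at 2.1.1]
3. pair(pair(b, pair(0, 0)), pair(pair(b, b), f(pair(pair(b, 0), f(pair(pair(b, 0), pair(b, b)), pair(pair(b, 0), pair(pair(b, b), 0)))), pair(pair(b, 0), pair(b, b)))))  →  pair(pair(b, pair(0, 0)), pair(pair(b, b), f(pair(pair(b, 0), pair(b, b)), pair(pair(b, 0), pair(b, b)))))   [R4 at 2.2.1.2]
4. pair(pair(b, pair(0, 0)), pair(pair(b, b), f(pair(pair(b, 0), pair(b, b)), pair(pair(b, 0), pair(b, b)))))  →  pair(pair(b, pair(0, 0)), pair(pair(b, b), pair(b, b)))   [R4 at 2.2]

Reduce t₂ = pair(f(0, pair(k(pair(pair(0, 0), pair(b, b)), 0), 0)), b):
1. pair(f(0, pair(k(pair(pair(0, 0), pair(b, b)), 0), 0)), b)  →  pair(k(pair(pair(0, 0), pair(b, b)), 0), b)   [R2 at 1]
2. pair(k(pair(pair(0, 0), pair(b, b)), 0), b)  →  pair(0, b)   [R1 at 1]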